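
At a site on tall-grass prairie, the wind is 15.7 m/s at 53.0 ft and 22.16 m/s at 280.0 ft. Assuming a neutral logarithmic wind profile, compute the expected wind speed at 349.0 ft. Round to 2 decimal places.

23.01 m/s

Log law: V ∝ ln(z/z₀). From the pair, with r = V₁/V₂ = 0.70848,
ln z₀ = (ln z₁ − r·ln z₂)/(1 − r) = (3.9703 − 0.70848×5.6348)/0.29152 = -0.0750 → z₀ = 0.9277 ft
V₃ = V₁ · ln(z₃/z₀)/ln(z₁/z₀) = 15.7 × 5.9301/4.0453 = 23.0149 m/s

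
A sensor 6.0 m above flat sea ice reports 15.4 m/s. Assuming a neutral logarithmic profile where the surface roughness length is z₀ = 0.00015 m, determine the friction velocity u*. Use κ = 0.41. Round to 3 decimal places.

u* ≈ 0.596 m/s

Log law: V(z) = (u*/κ) · ln(z/z₀) ⇒ u* = κ · V / ln(z/z₀)
u* = 0.41 × 15.4 / ln(6.0/0.00015) = 0.41 × 15.4 / 10.5966
   = 6.3140 / 10.5966 = 0.5958 m/s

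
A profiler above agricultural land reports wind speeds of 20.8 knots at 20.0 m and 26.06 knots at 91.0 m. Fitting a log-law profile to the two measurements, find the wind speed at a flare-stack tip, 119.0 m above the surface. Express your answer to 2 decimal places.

Log law: V ∝ ln(z/z₀). From the pair, with r = V₁/V₂ = 0.79816,
ln z₀ = (ln z₁ − r·ln z₂)/(1 − r) = (2.9957 − 0.79816×4.5109)/0.20184 = -2.9956 → z₀ = 0.05000 m
V₃ = V₁ · ln(z₃/z₀)/ln(z₁/z₀) = 20.8 × 7.7748/5.9914 = 26.9913 knots

26.99 knots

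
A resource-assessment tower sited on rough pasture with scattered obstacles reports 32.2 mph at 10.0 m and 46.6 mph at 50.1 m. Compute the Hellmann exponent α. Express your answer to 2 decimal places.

α ≈ 0.23

Power law: V₂/V₁ = (z₂/z₁)^α ⇒ α = ln(V₂/V₁) / ln(z₂/z₁)
α = ln(46.6/32.2) / ln(50.1/10.0) = ln(1.4472) / ln(5.0100)
  = 0.36963 / 1.61144 = 0.22938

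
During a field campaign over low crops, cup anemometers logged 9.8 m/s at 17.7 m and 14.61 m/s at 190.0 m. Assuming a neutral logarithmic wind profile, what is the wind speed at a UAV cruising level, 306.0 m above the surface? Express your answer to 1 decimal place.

15.6 m/s

Log law: V ∝ ln(z/z₀). From the pair, with r = V₁/V₂ = 0.67077,
ln z₀ = (ln z₁ − r·ln z₂)/(1 − r) = (2.8736 − 0.67077×5.2470)/0.32923 = -1.9622 → z₀ = 0.1406 m
V₃ = V₁ · ln(z₃/z₀)/ln(z₁/z₀) = 9.8 × 7.6858/4.8357 = 15.5758 m/s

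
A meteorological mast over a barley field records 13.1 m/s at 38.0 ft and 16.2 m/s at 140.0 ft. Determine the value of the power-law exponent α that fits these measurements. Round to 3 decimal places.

α ≈ 0.163

Power law: V₂/V₁ = (z₂/z₁)^α ⇒ α = ln(V₂/V₁) / ln(z₂/z₁)
α = ln(16.2/13.1) / ln(140.0/38.0) = ln(1.2366) / ln(3.6842)
  = 0.21240 / 1.30406 = 0.16288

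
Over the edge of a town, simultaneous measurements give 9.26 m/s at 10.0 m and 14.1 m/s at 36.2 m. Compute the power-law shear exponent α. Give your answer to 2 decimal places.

Power law: V₂/V₁ = (z₂/z₁)^α ⇒ α = ln(V₂/V₁) / ln(z₂/z₁)
α = ln(14.1/9.26) / ln(36.2/10.0) = ln(1.5227) / ln(3.6200)
  = 0.42047 / 1.28647 = 0.32684

α ≈ 0.33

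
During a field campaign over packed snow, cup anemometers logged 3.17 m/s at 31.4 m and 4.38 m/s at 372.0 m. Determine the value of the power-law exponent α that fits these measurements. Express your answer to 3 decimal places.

α ≈ 0.131

Power law: V₂/V₁ = (z₂/z₁)^α ⇒ α = ln(V₂/V₁) / ln(z₂/z₁)
α = ln(4.38/3.17) / ln(372.0/31.4) = ln(1.3817) / ln(11.8471)
  = 0.32332 / 2.47209 = 0.13079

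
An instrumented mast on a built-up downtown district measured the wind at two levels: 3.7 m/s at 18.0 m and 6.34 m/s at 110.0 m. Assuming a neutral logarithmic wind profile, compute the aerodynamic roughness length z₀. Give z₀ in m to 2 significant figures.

Log law: V(z) ∝ ln(z/z₀). With r = V₁/V₂ = 3.7/6.34 = 0.58360,
r · ln(z₂/z₀) = ln(z₁/z₀) ⇒ ln z₀ = (ln z₁ − r·ln z₂)/(1 − r)
ln z₀ = (2.89037 − 0.58360×4.70048) / 0.41640 = 0.3535
z₀ = exp(0.3535) = 1.424 m

z₀ ≈ 1.4 m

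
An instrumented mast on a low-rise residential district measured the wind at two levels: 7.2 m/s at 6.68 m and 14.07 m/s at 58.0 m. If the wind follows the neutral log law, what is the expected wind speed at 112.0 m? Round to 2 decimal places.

Log law: V ∝ ln(z/z₀). From the pair, with r = V₁/V₂ = 0.51173,
ln z₀ = (ln z₁ − r·ln z₂)/(1 − r) = (1.8991 − 0.51173×4.0604)/0.48827 = -0.3660 → z₀ = 0.6935 m
V₃ = V₁ · ln(z₃/z₀)/ln(z₁/z₀) = 7.2 × 5.0845/2.2651 = 16.1617 m/s

16.16 m/s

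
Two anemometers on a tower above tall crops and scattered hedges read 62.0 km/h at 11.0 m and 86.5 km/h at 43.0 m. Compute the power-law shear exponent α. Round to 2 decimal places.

Power law: V₂/V₁ = (z₂/z₁)^α ⇒ α = ln(V₂/V₁) / ln(z₂/z₁)
α = ln(86.5/62.0) / ln(43.0/11.0) = ln(1.3952) / ln(3.9091)
  = 0.33301 / 1.36330 = 0.24427

α ≈ 0.24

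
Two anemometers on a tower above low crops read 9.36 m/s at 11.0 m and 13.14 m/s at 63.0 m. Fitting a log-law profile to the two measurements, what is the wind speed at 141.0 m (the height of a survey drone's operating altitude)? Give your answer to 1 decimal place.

Log law: V ∝ ln(z/z₀). From the pair, with r = V₁/V₂ = 0.71233,
ln z₀ = (ln z₁ − r·ln z₂)/(1 − r) = (2.3979 − 0.71233×4.1431)/0.28767 = -1.9237 → z₀ = 0.1461 m
V₃ = V₁ · ln(z₃/z₀)/ln(z₁/z₀) = 9.36 × 6.8724/4.3215 = 14.8849 m/s

14.9 m/s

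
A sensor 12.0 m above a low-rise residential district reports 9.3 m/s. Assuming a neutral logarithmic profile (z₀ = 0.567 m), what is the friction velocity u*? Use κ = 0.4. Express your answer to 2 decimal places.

u* ≈ 1.22 m/s

Log law: V(z) = (u*/κ) · ln(z/z₀) ⇒ u* = κ · V / ln(z/z₀)
u* = 0.4 × 9.3 / ln(12.0/0.567) = 0.4 × 9.3 / 3.0523
   = 3.7200 / 3.0523 = 1.2188 m/s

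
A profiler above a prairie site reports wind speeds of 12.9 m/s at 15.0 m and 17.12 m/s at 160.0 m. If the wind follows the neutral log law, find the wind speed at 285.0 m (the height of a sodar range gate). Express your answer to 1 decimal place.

Log law: V ∝ ln(z/z₀). From the pair, with r = V₁/V₂ = 0.75350,
ln z₀ = (ln z₁ − r·ln z₂)/(1 − r) = (2.7081 − 0.75350×5.0752)/0.24650 = -4.5279 → z₀ = 0.01080 m
V₃ = V₁ · ln(z₃/z₀)/ln(z₁/z₀) = 12.9 × 10.1804/7.2360 = 18.1492 m/s

18.1 m/s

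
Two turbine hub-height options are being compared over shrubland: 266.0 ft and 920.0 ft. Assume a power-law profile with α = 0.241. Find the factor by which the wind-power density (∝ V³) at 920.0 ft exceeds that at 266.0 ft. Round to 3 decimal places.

2.453

Speed ratio: V_B/V_A = (z_B/z_A)^α = (920.0/266.0)^0.241 = (3.4586)^0.241 = 1.34858
Power-density ratio: P_B/P_A = (V_B/V_A)³ = (1.34858)³ = 2.45261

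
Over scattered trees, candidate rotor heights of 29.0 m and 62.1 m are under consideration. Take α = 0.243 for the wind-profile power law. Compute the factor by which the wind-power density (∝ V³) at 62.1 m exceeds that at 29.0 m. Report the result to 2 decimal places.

1.74

Speed ratio: V_B/V_A = (z_B/z_A)^α = (62.1/29.0)^0.243 = (2.1414)^0.243 = 1.20326
Power-density ratio: P_B/P_A = (V_B/V_A)³ = (1.20326)³ = 1.74211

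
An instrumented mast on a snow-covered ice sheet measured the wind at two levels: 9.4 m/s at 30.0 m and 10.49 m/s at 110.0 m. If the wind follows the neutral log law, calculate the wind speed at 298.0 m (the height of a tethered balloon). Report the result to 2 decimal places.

Log law: V ∝ ln(z/z₀). From the pair, with r = V₁/V₂ = 0.89609,
ln z₀ = (ln z₁ − r·ln z₂)/(1 − r) = (3.4012 − 0.89609×4.7005)/0.10391 = -7.8036 → z₀ = 0.0004083 m
V₃ = V₁ · ln(z₃/z₀)/ln(z₁/z₀) = 9.4 × 13.5007/11.2048 = 11.3261 m/s

11.33 m/s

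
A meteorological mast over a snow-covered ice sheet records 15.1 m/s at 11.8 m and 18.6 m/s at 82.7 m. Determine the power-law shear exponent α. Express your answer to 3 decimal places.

α ≈ 0.107

Power law: V₂/V₁ = (z₂/z₁)^α ⇒ α = ln(V₂/V₁) / ln(z₂/z₁)
α = ln(18.6/15.1) / ln(82.7/11.8) = ln(1.2318) / ln(7.0085)
  = 0.20847 / 1.94712 = 0.10706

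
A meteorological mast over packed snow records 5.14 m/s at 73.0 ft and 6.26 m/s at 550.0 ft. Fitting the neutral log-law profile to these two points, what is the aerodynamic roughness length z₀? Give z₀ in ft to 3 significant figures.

z₀ ≈ 0.00689 ft

Log law: V(z) ∝ ln(z/z₀). With r = V₁/V₂ = 5.14/6.26 = 0.82109,
r · ln(z₂/z₀) = ln(z₁/z₀) ⇒ ln z₀ = (ln z₁ − r·ln z₂)/(1 − r)
ln z₀ = (4.29046 − 0.82109×6.30992) / 0.17891 = -4.9774
z₀ = exp(-4.9774) = 0.006892 ft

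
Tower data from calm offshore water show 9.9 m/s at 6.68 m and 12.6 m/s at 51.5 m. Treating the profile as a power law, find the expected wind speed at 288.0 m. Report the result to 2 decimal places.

First find α: α = ln(V₂/V₁)/ln(z₂/z₁) = ln(12.6/9.9)/ln(51.5/6.68) = 0.24116/2.04246 = 0.1181
Extrapolate from 51.5 m to 288.0 m: V₃ = 12.6 × (288.0/51.5)^0.1181 = 12.6 × 1.2254 = 15.4398 m/s

15.44 m/s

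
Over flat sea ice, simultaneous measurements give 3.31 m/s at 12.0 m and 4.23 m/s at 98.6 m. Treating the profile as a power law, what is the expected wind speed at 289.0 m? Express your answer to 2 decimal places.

4.79 m/s

First find α: α = ln(V₂/V₁)/ln(z₂/z₁) = ln(4.23/3.31)/ln(98.6/12.0) = 0.24525/2.10616 = 0.1164
Extrapolate from 98.6 m to 289.0 m: V₃ = 4.23 × (289.0/98.6)^0.1164 = 4.23 × 1.1334 = 4.7943 m/s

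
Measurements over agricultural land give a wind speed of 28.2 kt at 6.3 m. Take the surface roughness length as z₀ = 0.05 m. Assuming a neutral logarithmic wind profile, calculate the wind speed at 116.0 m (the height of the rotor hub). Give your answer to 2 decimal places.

Log law: V(z) ∝ ln(z/z₀), so V₂/V₁ = ln(z₂/z₀) / ln(z₁/z₀).
ln(116.0/0.05) = 7.7493, ln(6.3/0.05) = 4.8363
V₂ = 28.2 × 7.7493/4.8363 = 28.2 × 1.6023 = 45.1857 kt

45.19 kt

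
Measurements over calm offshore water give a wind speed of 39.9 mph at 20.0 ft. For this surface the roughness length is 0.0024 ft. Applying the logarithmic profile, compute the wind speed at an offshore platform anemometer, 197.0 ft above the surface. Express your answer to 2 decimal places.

Log law: V(z) ∝ ln(z/z₀), so V₂/V₁ = ln(z₂/z₀) / ln(z₁/z₀).
ln(197.0/0.0024) = 11.3155, ln(20.0/0.0024) = 9.0280
V₂ = 39.9 × 11.3155/9.0280 = 39.9 × 1.2534 = 50.0097 mph

50.01 mph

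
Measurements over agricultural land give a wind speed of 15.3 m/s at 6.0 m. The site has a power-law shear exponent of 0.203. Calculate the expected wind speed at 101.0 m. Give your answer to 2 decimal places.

Power-law profile: V₂ = V₁ · (z₂/z₁)^α
V₂ = 15.3 × (101.0/6.0)^0.203 = 15.3 × (16.8333)^0.203
    = 15.3 × 1.7738 = 27.1396 m/s

27.14 m/s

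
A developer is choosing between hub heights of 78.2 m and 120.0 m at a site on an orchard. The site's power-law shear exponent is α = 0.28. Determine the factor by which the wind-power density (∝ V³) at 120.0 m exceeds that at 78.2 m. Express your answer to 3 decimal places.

Speed ratio: V_B/V_A = (z_B/z_A)^α = (120.0/78.2)^0.28 = (1.5345)^0.28 = 1.12739
Power-density ratio: P_B/P_A = (V_B/V_A)³ = (1.12739)³ = 1.43291

1.433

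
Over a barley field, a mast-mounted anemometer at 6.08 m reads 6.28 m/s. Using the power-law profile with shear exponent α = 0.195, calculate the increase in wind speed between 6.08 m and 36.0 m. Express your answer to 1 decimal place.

2.6 m/s

Power law: V₂ = V₁ · (z₂/z₁)^α = 6.28 × (5.9211)^0.195 = 8.8834 m/s
ΔV = 8.8834 − 6.28 = 2.6034 m/s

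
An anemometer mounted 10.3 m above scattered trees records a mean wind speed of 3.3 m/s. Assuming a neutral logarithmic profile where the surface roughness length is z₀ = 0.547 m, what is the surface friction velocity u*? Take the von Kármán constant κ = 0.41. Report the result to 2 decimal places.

Log law: V(z) = (u*/κ) · ln(z/z₀) ⇒ u* = κ · V / ln(z/z₀)
u* = 0.41 × 3.3 / ln(10.3/0.547) = 0.41 × 3.3 / 2.9355
   = 1.3530 / 2.9355 = 0.4609 m/s

u* ≈ 0.46 m/s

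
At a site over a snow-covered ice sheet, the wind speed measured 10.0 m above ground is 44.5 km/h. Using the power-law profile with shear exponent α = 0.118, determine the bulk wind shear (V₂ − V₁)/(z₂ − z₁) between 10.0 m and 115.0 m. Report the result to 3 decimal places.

Power law: V₂ = V₁ · (z₂/z₁)^α = 44.5 × (11.5000)^0.118 = 59.3639 km/h
ΔV/Δz = (59.3639 − 44.5)/(115.0 − 10.0) = 14.8639/105.0000 = 0.14156 km/h/m

0.142 km/h/m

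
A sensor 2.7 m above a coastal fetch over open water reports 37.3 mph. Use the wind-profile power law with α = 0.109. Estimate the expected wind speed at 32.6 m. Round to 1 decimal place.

48.9 mph

Power-law profile: V₂ = V₁ · (z₂/z₁)^α
V₂ = 37.3 × (32.6/2.7)^0.109 = 37.3 × (12.0741)^0.109
    = 37.3 × 1.3120 = 48.9363 mph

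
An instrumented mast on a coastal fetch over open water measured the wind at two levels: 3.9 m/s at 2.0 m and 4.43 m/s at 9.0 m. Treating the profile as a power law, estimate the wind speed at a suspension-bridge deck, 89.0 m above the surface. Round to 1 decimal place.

First find α: α = ln(V₂/V₁)/ln(z₂/z₁) = ln(4.43/3.9)/ln(9.0/2.0) = 0.12742/1.50408 = 0.0847
Extrapolate from 9.0 m to 89.0 m: V₃ = 4.43 × (89.0/9.0)^0.0847 = 4.43 × 1.2142 = 5.3791 m/s

5.4 m/s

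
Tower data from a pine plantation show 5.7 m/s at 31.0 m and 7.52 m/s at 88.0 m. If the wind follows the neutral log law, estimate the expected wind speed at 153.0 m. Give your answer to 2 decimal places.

Log law: V ∝ ln(z/z₀). From the pair, with r = V₁/V₂ = 0.75798,
ln z₀ = (ln z₁ − r·ln z₂)/(1 − r) = (3.4340 − 0.75798×4.4773)/0.24202 = 0.1664 → z₀ = 1.181 m
V₃ = V₁ · ln(z₃/z₀)/ln(z₁/z₀) = 5.7 × 4.8641/3.2676 = 8.4848 m/s

8.48 m/s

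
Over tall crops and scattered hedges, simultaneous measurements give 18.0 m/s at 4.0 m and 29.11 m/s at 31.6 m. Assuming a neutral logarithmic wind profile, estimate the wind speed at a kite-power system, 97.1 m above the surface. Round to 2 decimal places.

35.14 m/s

Log law: V ∝ ln(z/z₀). From the pair, with r = V₁/V₂ = 0.61834,
ln z₀ = (ln z₁ − r·ln z₂)/(1 − r) = (1.3863 − 0.61834×3.4532)/0.38166 = -1.9624 → z₀ = 0.1405 m
V₃ = V₁ · ln(z₃/z₀)/ln(z₁/z₀) = 18.0 × 6.5381/3.3487 = 35.1442 m/s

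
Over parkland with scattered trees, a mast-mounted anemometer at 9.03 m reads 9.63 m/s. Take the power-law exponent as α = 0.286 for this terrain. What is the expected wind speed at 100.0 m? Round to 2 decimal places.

19.16 m/s

Power-law profile: V₂ = V₁ · (z₂/z₁)^α
V₂ = 9.63 × (100.0/9.03)^0.286 = 9.63 × (11.0742)^0.286
    = 9.63 × 1.9892 = 19.1558 m/s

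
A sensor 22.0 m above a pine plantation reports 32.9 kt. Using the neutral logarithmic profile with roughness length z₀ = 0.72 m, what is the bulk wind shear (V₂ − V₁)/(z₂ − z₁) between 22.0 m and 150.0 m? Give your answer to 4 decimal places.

0.1443 kt/m

Log law: V₂ = V₁ · ln(z₂/z₀)/ln(z₁/z₀) = 32.9 × 5.3391/3.4195 = 51.3687 kt
ΔV/Δz = (51.3687 − 32.9)/(150.0 − 22.0) = 18.4687/128.0000 = 0.14429 kt/m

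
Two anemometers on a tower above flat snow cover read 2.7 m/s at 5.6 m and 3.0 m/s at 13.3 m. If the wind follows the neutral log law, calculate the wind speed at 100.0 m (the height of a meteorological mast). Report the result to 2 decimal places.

Log law: V ∝ ln(z/z₀). From the pair, with r = V₁/V₂ = 0.90000,
ln z₀ = (ln z₁ − r·ln z₂)/(1 − r) = (1.7228 − 0.90000×2.5878)/0.10000 = -6.0622 → z₀ = 0.002329 m
V₃ = V₁ · ln(z₃/z₀)/ln(z₁/z₀) = 2.7 × 10.6674/7.7850 = 3.6997 m/s

3.70 m/s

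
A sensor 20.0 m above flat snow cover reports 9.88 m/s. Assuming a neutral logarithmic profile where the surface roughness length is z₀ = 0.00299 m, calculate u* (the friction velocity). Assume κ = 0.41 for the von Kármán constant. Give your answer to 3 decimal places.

Log law: V(z) = (u*/κ) · ln(z/z₀) ⇒ u* = κ · V / ln(z/z₀)
u* = 0.41 × 9.88 / ln(20.0/0.00299) = 0.41 × 9.88 / 8.8082
   = 4.0508 / 8.8082 = 0.4599 m/s

u* ≈ 0.460 m/s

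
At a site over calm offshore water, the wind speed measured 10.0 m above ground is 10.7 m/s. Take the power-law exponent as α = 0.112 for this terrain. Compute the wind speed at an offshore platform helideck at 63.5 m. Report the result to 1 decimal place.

Power-law profile: V₂ = V₁ · (z₂/z₁)^α
V₂ = 10.7 × (63.5/10.0)^0.112 = 10.7 × (6.3500)^0.112
    = 10.7 × 1.2300 = 13.1612 m/s

13.2 m/s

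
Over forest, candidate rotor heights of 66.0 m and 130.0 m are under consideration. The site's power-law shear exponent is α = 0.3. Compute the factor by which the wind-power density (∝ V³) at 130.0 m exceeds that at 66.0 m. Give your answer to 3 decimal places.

Speed ratio: V_B/V_A = (z_B/z_A)^α = (130.0/66.0)^0.3 = (1.9697)^0.3 = 1.22552
Power-density ratio: P_B/P_A = (V_B/V_A)³ = (1.22552)³ = 1.84060

1.841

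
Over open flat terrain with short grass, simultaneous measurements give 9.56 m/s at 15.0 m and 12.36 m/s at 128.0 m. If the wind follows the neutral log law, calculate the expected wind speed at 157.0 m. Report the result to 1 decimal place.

Log law: V ∝ ln(z/z₀). From the pair, with r = V₁/V₂ = 0.77346,
ln z₀ = (ln z₁ − r·ln z₂)/(1 − r) = (2.7081 − 0.77346×4.8520)/0.22654 = -4.6121 → z₀ = 0.009931 m
V₃ = V₁ · ln(z₃/z₀)/ln(z₁/z₀) = 9.56 × 9.6684/7.3202 = 12.6267 m/s

12.6 m/s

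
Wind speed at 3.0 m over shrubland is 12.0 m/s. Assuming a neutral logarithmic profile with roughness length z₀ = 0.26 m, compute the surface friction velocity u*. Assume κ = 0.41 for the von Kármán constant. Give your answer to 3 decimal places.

Log law: V(z) = (u*/κ) · ln(z/z₀) ⇒ u* = κ · V / ln(z/z₀)
u* = 0.41 × 12.0 / ln(3.0/0.26) = 0.41 × 12.0 / 2.4457
   = 4.9200 / 2.4457 = 2.0117 m/s

u* ≈ 2.012 m/s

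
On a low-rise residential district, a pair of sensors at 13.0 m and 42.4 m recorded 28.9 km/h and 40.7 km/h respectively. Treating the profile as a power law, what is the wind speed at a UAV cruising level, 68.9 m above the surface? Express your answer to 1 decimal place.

First find α: α = ln(V₂/V₁)/ln(z₂/z₁) = ln(40.7/28.9)/ln(42.4/13.0) = 0.34239/1.18220 = 0.2896
Extrapolate from 42.4 m to 68.9 m: V₃ = 40.7 × (68.9/42.4)^0.2896 = 40.7 × 1.1510 = 46.8448 km/h

46.8 km/h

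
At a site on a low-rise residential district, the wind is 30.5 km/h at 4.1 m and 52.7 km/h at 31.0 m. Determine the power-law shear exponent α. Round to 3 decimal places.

Power law: V₂/V₁ = (z₂/z₁)^α ⇒ α = ln(V₂/V₁) / ln(z₂/z₁)
α = ln(52.7/30.5) / ln(31.0/4.1) = ln(1.7279) / ln(7.5610)
  = 0.54689 / 2.02300 = 0.27034

α ≈ 0.270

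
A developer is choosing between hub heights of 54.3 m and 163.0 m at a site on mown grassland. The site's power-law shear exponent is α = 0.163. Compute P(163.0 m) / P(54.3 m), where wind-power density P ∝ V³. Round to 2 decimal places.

Speed ratio: V_B/V_A = (z_B/z_A)^α = (163.0/54.3)^0.163 = (3.0018)^0.163 = 1.19623
Power-density ratio: P_B/P_A = (V_B/V_A)³ = (1.19623)³ = 1.71176

1.71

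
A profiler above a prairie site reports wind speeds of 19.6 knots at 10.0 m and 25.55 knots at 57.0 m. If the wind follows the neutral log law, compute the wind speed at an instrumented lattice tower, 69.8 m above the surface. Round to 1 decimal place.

26.2 knots

Log law: V ∝ ln(z/z₀). From the pair, with r = V₁/V₂ = 0.76712,
ln z₀ = (ln z₁ − r·ln z₂)/(1 − r) = (2.3026 − 0.76712×4.0431)/0.23288 = -3.4307 → z₀ = 0.03236 m
V₃ = V₁ · ln(z₃/z₀)/ln(z₁/z₀) = 19.6 × 7.6763/5.7333 = 26.2426 knots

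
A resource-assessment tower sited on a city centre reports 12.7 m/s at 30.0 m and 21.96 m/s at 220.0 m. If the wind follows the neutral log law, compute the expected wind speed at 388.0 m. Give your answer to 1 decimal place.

Log law: V ∝ ln(z/z₀). From the pair, with r = V₁/V₂ = 0.57832,
ln z₀ = (ln z₁ − r·ln z₂)/(1 − r) = (3.4012 − 0.57832×5.3936)/0.42168 = 0.6686 → z₀ = 1.952 m
V₃ = V₁ · ln(z₃/z₀)/ln(z₁/z₀) = 12.7 × 5.2924/2.7326 = 24.5969 m/s

24.6 m/s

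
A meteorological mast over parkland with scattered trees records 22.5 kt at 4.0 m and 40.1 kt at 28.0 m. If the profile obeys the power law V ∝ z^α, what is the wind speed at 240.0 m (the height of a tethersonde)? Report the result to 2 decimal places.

First find α: α = ln(V₂/V₁)/ln(z₂/z₁) = ln(40.1/22.5)/ln(28.0/4.0) = 0.57786/1.94591 = 0.2970
Extrapolate from 28.0 m to 240.0 m: V₃ = 40.1 × (240.0/28.0)^0.2970 = 40.1 × 1.8927 = 75.8972 kt

75.90 kt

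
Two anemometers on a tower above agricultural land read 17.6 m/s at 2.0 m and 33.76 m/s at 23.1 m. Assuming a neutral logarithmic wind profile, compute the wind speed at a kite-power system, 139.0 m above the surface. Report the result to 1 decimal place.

Log law: V ∝ ln(z/z₀). From the pair, with r = V₁/V₂ = 0.52133,
ln z₀ = (ln z₁ − r·ln z₂)/(1 − r) = (0.6931 − 0.52133×3.1398)/0.47867 = -1.9716 → z₀ = 0.1392 m
V₃ = V₁ · ln(z₃/z₀)/ln(z₁/z₀) = 17.6 × 6.9060/2.6647 = 45.6133 m/s

45.6 m/s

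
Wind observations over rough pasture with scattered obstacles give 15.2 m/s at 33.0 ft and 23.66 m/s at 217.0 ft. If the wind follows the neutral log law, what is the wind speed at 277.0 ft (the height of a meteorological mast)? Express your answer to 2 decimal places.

24.76 m/s

Log law: V ∝ ln(z/z₀). From the pair, with r = V₁/V₂ = 0.64243,
ln z₀ = (ln z₁ − r·ln z₂)/(1 − r) = (3.4965 − 0.64243×5.3799)/0.35757 = 0.1126 → z₀ = 1.119 ft
V₃ = V₁ · ln(z₃/z₀)/ln(z₁/z₀) = 15.2 × 5.5114/3.3839 = 24.7566 m/s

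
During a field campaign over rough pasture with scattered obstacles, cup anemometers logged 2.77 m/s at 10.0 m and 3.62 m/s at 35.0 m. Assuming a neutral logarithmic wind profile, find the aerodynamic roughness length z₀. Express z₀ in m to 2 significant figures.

z₀ ≈ 0.17 m

Log law: V(z) ∝ ln(z/z₀). With r = V₁/V₂ = 2.77/3.62 = 0.76519,
r · ln(z₂/z₀) = ln(z₁/z₀) ⇒ ln z₀ = (ln z₁ − r·ln z₂)/(1 − r)
ln z₀ = (2.30259 − 0.76519×3.55535) / 0.23481 = -1.7799
z₀ = exp(-1.7799) = 0.1686 m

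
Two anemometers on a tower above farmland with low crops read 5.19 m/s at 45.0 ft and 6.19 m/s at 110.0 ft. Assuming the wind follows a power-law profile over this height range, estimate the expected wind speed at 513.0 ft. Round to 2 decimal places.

8.39 m/s

First find α: α = ln(V₂/V₁)/ln(z₂/z₁) = ln(6.19/5.19)/ln(110.0/45.0) = 0.17620/0.89382 = 0.1971
Extrapolate from 110.0 ft to 513.0 ft: V₃ = 6.19 × (513.0/110.0)^0.1971 = 6.19 × 1.3547 = 8.3853 m/s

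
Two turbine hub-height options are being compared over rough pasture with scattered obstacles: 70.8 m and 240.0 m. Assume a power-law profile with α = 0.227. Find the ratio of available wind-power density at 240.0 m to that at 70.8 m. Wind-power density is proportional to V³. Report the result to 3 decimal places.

2.296

Speed ratio: V_B/V_A = (z_B/z_A)^α = (240.0/70.8)^0.227 = (3.3898)^0.227 = 1.31932
Power-density ratio: P_B/P_A = (V_B/V_A)³ = (1.31932)³ = 2.29642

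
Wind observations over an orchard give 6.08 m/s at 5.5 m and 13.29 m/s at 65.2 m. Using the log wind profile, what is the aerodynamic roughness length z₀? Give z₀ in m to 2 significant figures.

z₀ ≈ 0.68 m

Log law: V(z) ∝ ln(z/z₀). With r = V₁/V₂ = 6.08/13.29 = 0.45749,
r · ln(z₂/z₀) = ln(z₁/z₀) ⇒ ln z₀ = (ln z₁ − r·ln z₂)/(1 − r)
ln z₀ = (1.70475 − 0.45749×4.17746) / 0.54251 = -0.3804
z₀ = exp(-0.3804) = 0.6836 m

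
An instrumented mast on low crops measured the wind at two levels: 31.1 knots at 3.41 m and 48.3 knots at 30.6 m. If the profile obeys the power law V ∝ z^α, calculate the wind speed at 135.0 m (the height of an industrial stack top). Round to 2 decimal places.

65.05 knots

First find α: α = ln(V₂/V₁)/ln(z₂/z₁) = ln(48.3/31.1)/ln(30.6/3.41) = 0.44022/2.19429 = 0.2006
Extrapolate from 30.6 m to 135.0 m: V₃ = 48.3 × (135.0/30.6)^0.2006 = 48.3 × 1.3469 = 65.0535 knots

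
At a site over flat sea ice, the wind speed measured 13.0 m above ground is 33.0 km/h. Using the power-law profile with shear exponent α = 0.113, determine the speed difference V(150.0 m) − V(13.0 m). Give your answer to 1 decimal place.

Power law: V₂ = V₁ · (z₂/z₁)^α = 33.0 × (11.5385)^0.113 = 43.5047 km/h
ΔV = 43.5047 − 33.0 = 10.5047 km/h

10.5 km/h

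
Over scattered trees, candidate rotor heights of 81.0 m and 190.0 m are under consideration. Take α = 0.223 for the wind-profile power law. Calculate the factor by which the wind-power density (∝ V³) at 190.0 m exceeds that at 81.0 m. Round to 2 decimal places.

Speed ratio: V_B/V_A = (z_B/z_A)^α = (190.0/81.0)^0.223 = (2.3457)^0.223 = 1.20940
Power-density ratio: P_B/P_A = (V_B/V_A)³ = (1.20940)³ = 1.76893

1.77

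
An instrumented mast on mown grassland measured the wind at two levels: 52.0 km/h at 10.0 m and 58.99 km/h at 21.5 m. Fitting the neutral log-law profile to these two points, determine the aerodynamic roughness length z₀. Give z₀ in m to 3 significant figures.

Log law: V(z) ∝ ln(z/z₀). With r = V₁/V₂ = 52.0/58.99 = 0.88151,
r · ln(z₂/z₀) = ln(z₁/z₀) ⇒ ln z₀ = (ln z₁ − r·ln z₂)/(1 − r)
ln z₀ = (2.30259 − 0.88151×3.06805) / 0.11849 = -3.3919
z₀ = exp(-3.3919) = 0.03365 m

z₀ ≈ 0.0336 m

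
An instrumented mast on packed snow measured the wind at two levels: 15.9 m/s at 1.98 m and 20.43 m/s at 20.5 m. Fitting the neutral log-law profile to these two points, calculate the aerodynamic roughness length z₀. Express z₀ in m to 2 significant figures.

z₀ ≈ 0.00054 m

Log law: V(z) ∝ ln(z/z₀). With r = V₁/V₂ = 15.9/20.43 = 0.77827,
r · ln(z₂/z₀) = ln(z₁/z₀) ⇒ ln z₀ = (ln z₁ − r·ln z₂)/(1 − r)
ln z₀ = (0.68310 − 0.77827×3.02042) / 0.22173 = -7.5208
z₀ = exp(-7.5208) = 0.0005417 m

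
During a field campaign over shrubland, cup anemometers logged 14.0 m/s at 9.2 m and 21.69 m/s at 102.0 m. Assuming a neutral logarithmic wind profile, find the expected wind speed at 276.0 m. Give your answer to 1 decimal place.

Log law: V ∝ ln(z/z₀). From the pair, with r = V₁/V₂ = 0.64546,
ln z₀ = (ln z₁ − r·ln z₂)/(1 − r) = (2.2192 − 0.64546×4.6250)/0.35454 = -2.1606 → z₀ = 0.1153 m
V₃ = V₁ · ln(z₃/z₀)/ln(z₁/z₀) = 14.0 × 7.7810/4.3798 = 24.8719 m/s

24.9 m/s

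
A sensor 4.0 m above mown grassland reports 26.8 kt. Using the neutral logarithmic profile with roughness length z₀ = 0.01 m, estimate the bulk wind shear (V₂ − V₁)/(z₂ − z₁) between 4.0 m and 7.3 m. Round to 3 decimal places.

Log law: V₂ = V₁ · ln(z₂/z₀)/ln(z₁/z₀) = 26.8 × 6.5930/5.9915 = 29.4909 kt
ΔV/Δz = (29.4909 − 26.8)/(7.3 − 4.0) = 2.6909/3.3000 = 0.81542 kt/m

0.815 kt/m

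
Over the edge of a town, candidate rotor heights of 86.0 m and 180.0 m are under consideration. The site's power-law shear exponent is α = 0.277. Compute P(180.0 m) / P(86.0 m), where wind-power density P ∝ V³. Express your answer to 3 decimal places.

1.847

Speed ratio: V_B/V_A = (z_B/z_A)^α = (180.0/86.0)^0.277 = (2.0930)^0.277 = 1.22703
Power-density ratio: P_B/P_A = (V_B/V_A)³ = (1.22703)³ = 1.84741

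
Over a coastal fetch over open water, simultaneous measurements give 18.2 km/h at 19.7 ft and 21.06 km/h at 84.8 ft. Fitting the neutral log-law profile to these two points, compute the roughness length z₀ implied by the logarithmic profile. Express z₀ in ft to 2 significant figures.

z₀ ≈ 0.0018 ft

Log law: V(z) ∝ ln(z/z₀). With r = V₁/V₂ = 18.2/21.06 = 0.86420,
r · ln(z₂/z₀) = ln(z₁/z₀) ⇒ ln z₀ = (ln z₁ − r·ln z₂)/(1 − r)
ln z₀ = (2.98062 − 0.86420×4.44030) / 0.13580 = -6.3082
z₀ = exp(-6.3082) = 0.001821 ft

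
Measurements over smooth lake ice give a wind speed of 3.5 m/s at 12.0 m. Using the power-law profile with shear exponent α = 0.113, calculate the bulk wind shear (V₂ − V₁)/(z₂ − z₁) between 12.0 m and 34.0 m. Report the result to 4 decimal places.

Power law: V₂ = V₁ · (z₂/z₁)^α = 3.5 × (2.8333)^0.113 = 3.9371 m/s
ΔV/Δz = (3.9371 − 3.5)/(34.0 − 12.0) = 0.4371/22.0000 = 0.01987 m/s/m

0.0199 m/s/m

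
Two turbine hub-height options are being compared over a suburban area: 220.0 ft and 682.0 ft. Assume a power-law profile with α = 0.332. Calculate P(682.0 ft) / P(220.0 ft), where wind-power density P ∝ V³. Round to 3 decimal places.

Speed ratio: V_B/V_A = (z_B/z_A)^α = (682.0/220.0)^0.332 = (3.1000)^0.332 = 1.45590
Power-density ratio: P_B/P_A = (V_B/V_A)³ = (1.45590)³ = 3.08600

3.086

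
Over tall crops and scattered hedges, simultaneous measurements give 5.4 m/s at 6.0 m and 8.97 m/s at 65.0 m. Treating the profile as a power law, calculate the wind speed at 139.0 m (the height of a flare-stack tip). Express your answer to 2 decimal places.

First find α: α = ln(V₂/V₁)/ln(z₂/z₁) = ln(8.97/5.4)/ln(65.0/6.0) = 0.50749/2.38263 = 0.2130
Extrapolate from 65.0 m to 139.0 m: V₃ = 8.97 × (139.0/65.0)^0.2130 = 8.97 × 1.1757 = 10.5464 m/s

10.55 m/s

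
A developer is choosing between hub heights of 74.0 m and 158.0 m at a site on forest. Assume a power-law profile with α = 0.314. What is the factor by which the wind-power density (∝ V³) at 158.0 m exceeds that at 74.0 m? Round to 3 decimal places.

Speed ratio: V_B/V_A = (z_B/z_A)^α = (158.0/74.0)^0.314 = (2.1351)^0.314 = 1.26894
Power-density ratio: P_B/P_A = (V_B/V_A)³ = (1.26894)³ = 2.04324

2.043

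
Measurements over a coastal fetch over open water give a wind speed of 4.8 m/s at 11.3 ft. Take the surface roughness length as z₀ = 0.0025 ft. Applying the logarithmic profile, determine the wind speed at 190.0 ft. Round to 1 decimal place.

6.4 m/s

Log law: V(z) ∝ ln(z/z₀), so V₂/V₁ = ln(z₂/z₀) / ln(z₁/z₀).
ln(190.0/0.0025) = 11.2385, ln(11.3/0.0025) = 8.4163
V₂ = 4.8 × 11.2385/8.4163 = 4.8 × 1.3353 = 6.4096 m/s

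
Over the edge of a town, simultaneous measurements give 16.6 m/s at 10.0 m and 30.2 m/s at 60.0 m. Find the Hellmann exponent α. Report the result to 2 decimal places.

Power law: V₂/V₁ = (z₂/z₁)^α ⇒ α = ln(V₂/V₁) / ln(z₂/z₁)
α = ln(30.2/16.6) / ln(60.0/10.0) = ln(1.8193) / ln(6.0000)
  = 0.59844 / 1.79176 = 0.33400

α ≈ 0.33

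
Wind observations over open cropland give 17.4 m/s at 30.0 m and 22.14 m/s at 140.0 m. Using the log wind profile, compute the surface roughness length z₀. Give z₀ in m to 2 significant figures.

Log law: V(z) ∝ ln(z/z₀). With r = V₁/V₂ = 17.4/22.14 = 0.78591,
r · ln(z₂/z₀) = ln(z₁/z₀) ⇒ ln z₀ = (ln z₁ − r·ln z₂)/(1 − r)
ln z₀ = (3.40120 − 0.78591×4.94164) / 0.21409 = -2.2536
z₀ = exp(-2.2536) = 0.1050 m

z₀ ≈ 0.11 m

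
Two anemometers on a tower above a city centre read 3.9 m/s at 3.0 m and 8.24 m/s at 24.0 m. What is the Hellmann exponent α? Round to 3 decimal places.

α ≈ 0.360

Power law: V₂/V₁ = (z₂/z₁)^α ⇒ α = ln(V₂/V₁) / ln(z₂/z₁)
α = ln(8.24/3.9) / ln(24.0/3.0) = ln(2.1128) / ln(8.0000)
  = 0.74802 / 2.07944 = 0.35972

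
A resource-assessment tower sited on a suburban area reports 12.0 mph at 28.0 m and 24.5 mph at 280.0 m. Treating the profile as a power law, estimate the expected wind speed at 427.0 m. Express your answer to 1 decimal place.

First find α: α = ln(V₂/V₁)/ln(z₂/z₁) = ln(24.5/12.0)/ln(280.0/28.0) = 0.71377/2.30259 = 0.3100
Extrapolate from 280.0 m to 427.0 m: V₃ = 24.5 × (427.0/280.0)^0.3100 = 24.5 × 1.1398 = 27.9240 mph

27.9 mph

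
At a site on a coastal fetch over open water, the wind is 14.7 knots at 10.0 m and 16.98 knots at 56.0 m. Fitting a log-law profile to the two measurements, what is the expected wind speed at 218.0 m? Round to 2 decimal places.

Log law: V ∝ ln(z/z₀). From the pair, with r = V₁/V₂ = 0.86572,
ln z₀ = (ln z₁ − r·ln z₂)/(1 − r) = (2.3026 − 0.86572×4.0254)/0.13428 = -8.8047 → z₀ = 0.0001500 m
V₃ = V₁ · ln(z₃/z₀)/ln(z₁/z₀) = 14.7 × 14.1892/11.1073 = 18.7788 knots

18.78 knots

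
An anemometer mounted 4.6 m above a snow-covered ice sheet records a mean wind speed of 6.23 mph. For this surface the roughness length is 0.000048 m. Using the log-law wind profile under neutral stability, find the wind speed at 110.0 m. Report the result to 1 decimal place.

8.0 mph

Log law: V(z) ∝ ln(z/z₀), so V₂/V₁ = ln(z₂/z₀) / ln(z₁/z₀).
ln(110.0/0.000048) = 14.6448, ln(4.6/0.000048) = 11.4704
V₂ = 6.23 × 14.6448/11.4704 = 6.23 × 1.2768 = 7.9542 mph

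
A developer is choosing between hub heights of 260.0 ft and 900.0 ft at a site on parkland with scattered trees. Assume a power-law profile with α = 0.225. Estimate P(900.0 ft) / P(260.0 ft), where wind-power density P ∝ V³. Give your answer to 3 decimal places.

2.312

Speed ratio: V_B/V_A = (z_B/z_A)^α = (900.0/260.0)^0.225 = (3.4615)^0.225 = 1.32232
Power-density ratio: P_B/P_A = (V_B/V_A)³ = (1.32232)³ = 2.31210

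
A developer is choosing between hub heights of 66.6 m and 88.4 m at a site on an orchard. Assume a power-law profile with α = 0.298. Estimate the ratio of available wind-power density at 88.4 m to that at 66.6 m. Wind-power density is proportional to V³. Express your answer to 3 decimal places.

1.288

Speed ratio: V_B/V_A = (z_B/z_A)^α = (88.4/66.6)^0.298 = (1.3273)^0.298 = 1.08805
Power-density ratio: P_B/P_A = (V_B/V_A)³ = (1.08805)³ = 1.28808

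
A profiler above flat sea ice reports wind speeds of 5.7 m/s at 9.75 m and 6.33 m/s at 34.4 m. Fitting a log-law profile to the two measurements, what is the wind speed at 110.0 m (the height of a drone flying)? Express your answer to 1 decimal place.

6.9 m/s

Log law: V ∝ ln(z/z₀). From the pair, with r = V₁/V₂ = 0.90047,
ln z₀ = (ln z₁ − r·ln z₂)/(1 − r) = (2.2773 − 0.90047×3.5381)/0.09953 = -9.1299 → z₀ = 0.0001084 m
V₃ = V₁ · ln(z₃/z₀)/ln(z₁/z₀) = 5.7 × 13.8304/11.4071 = 6.9108 m/s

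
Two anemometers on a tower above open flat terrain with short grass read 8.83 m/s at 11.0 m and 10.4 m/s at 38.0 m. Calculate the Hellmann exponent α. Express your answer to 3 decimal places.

α ≈ 0.132

Power law: V₂/V₁ = (z₂/z₁)^α ⇒ α = ln(V₂/V₁) / ln(z₂/z₁)
α = ln(10.4/8.83) / ln(38.0/11.0) = ln(1.1778) / ln(3.4545)
  = 0.16365 / 1.23969 = 0.13201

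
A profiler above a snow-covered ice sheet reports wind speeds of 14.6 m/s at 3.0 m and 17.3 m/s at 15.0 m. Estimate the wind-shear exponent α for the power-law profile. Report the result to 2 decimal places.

α ≈ 0.11

Power law: V₂/V₁ = (z₂/z₁)^α ⇒ α = ln(V₂/V₁) / ln(z₂/z₁)
α = ln(17.3/14.6) / ln(15.0/3.0) = ln(1.1849) / ln(5.0000)
  = 0.16968 / 1.60944 = 0.10543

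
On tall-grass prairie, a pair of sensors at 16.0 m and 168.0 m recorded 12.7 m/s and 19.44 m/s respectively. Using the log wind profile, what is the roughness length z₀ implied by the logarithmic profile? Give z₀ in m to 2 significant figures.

z₀ ≈ 0.19 m

Log law: V(z) ∝ ln(z/z₀). With r = V₁/V₂ = 12.7/19.44 = 0.65329,
r · ln(z₂/z₀) = ln(z₁/z₀) ⇒ ln z₀ = (ln z₁ − r·ln z₂)/(1 − r)
ln z₀ = (2.77259 − 0.65329×5.12396) / 0.34671 = -1.6580
z₀ = exp(-1.6580) = 0.1905 m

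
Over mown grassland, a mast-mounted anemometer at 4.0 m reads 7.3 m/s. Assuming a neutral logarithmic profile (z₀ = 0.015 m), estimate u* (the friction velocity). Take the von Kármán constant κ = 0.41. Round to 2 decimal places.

Log law: V(z) = (u*/κ) · ln(z/z₀) ⇒ u* = κ · V / ln(z/z₀)
u* = 0.41 × 7.3 / ln(4.0/0.015) = 0.41 × 7.3 / 5.5860
   = 2.9930 / 5.5860 = 0.5358 m/s

u* ≈ 0.54 m/s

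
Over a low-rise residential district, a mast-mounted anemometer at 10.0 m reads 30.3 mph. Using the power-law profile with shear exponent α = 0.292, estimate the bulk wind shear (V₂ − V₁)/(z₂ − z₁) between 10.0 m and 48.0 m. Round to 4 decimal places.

0.4632 mph/m

Power law: V₂ = V₁ · (z₂/z₁)^α = 30.3 × (4.8000)^0.292 = 47.9033 mph
ΔV/Δz = (47.9033 − 30.3)/(48.0 − 10.0) = 17.6033/38.0000 = 0.46324 mph/m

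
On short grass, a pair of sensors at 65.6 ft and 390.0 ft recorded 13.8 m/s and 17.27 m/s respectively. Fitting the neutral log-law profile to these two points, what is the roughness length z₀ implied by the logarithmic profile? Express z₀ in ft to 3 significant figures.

z₀ ≈ 0.0547 ft

Log law: V(z) ∝ ln(z/z₀). With r = V₁/V₂ = 13.8/17.27 = 0.79907,
r · ln(z₂/z₀) = ln(z₁/z₀) ⇒ ln z₀ = (ln z₁ − r·ln z₂)/(1 − r)
ln z₀ = (4.18358 − 0.79907×5.96615) / 0.20093 = -2.9056
z₀ = exp(-2.9056) = 0.05472 ft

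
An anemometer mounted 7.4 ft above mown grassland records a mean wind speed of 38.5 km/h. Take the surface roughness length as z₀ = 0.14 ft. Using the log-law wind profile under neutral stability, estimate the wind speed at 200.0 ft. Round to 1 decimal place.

Log law: V(z) ∝ ln(z/z₀), so V₂/V₁ = ln(z₂/z₀) / ln(z₁/z₀).
ln(200.0/0.14) = 7.2644, ln(7.4/0.14) = 3.9676
V₂ = 38.5 × 7.2644/3.9676 = 38.5 × 1.8309 = 70.4912 km/h

70.5 km/h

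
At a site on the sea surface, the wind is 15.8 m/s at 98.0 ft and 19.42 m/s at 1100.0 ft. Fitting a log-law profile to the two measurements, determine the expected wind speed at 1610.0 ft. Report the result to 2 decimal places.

Log law: V ∝ ln(z/z₀). From the pair, with r = V₁/V₂ = 0.81359,
ln z₀ = (ln z₁ − r·ln z₂)/(1 − r) = (4.5850 − 0.81359×7.0031)/0.18641 = -5.9692 → z₀ = 0.002556 ft
V₃ = V₁ · ln(z₃/z₀)/ln(z₁/z₀) = 15.8 × 13.3532/10.5541 = 19.9903 m/s

19.99 m/s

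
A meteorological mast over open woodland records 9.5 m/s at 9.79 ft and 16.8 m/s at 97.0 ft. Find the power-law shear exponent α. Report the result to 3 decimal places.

Power law: V₂/V₁ = (z₂/z₁)^α ⇒ α = ln(V₂/V₁) / ln(z₂/z₁)
α = ln(16.8/9.5) / ln(97.0/9.79) = ln(1.7684) / ln(9.9081)
  = 0.57009 / 2.29335 = 0.24858

α ≈ 0.249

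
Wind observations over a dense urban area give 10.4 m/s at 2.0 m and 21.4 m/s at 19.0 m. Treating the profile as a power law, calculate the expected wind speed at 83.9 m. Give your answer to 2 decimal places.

First find α: α = ln(V₂/V₁)/ln(z₂/z₁) = ln(21.4/10.4)/ln(19.0/2.0) = 0.72159/2.25129 = 0.3205
Extrapolate from 19.0 m to 83.9 m: V₃ = 21.4 × (83.9/19.0)^0.3205 = 21.4 × 1.6097 = 34.4471 m/s

34.45 m/s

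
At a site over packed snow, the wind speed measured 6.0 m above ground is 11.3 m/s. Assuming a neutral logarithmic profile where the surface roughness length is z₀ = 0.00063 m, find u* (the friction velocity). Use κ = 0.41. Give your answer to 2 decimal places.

Log law: V(z) = (u*/κ) · ln(z/z₀) ⇒ u* = κ · V / ln(z/z₀)
u* = 0.41 × 11.3 / ln(6.0/0.00063) = 0.41 × 11.3 / 9.1616
   = 4.6330 / 9.1616 = 0.5057 m/s

u* ≈ 0.51 m/s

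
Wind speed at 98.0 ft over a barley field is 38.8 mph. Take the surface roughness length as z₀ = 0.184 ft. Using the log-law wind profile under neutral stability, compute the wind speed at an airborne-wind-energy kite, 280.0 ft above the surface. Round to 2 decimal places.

Log law: V(z) ∝ ln(z/z₀), so V₂/V₁ = ln(z₂/z₀) / ln(z₁/z₀).
ln(280.0/0.184) = 7.3276, ln(98.0/0.184) = 6.2778
V₂ = 38.8 × 7.3276/6.2778 = 38.8 × 1.1672 = 45.2884 mph

45.29 mph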